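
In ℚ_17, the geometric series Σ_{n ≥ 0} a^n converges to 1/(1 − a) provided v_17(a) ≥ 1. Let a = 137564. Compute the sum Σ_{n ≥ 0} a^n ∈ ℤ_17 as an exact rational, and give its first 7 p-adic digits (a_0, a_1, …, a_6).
Σ a^n = 1/(1 − a) = -1/137563;  first 7 digits = (1, 0, 0, 11, 1, 0, 2)

v_17(a) = 3 ≥ 1, so the series converges in ℤ_17 to 1/(1 − a) = 1/(1 − 137564) = -1/137563. Expand this rational in ℤ_17: compute digits iteratively via d_i = x_i mod 17, x_{i+1} = (x_i − d_i)/17. The first 7 digits are (1, 0, 0, 11, 1, 0, 2).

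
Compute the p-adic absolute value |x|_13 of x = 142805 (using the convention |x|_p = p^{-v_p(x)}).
|142805|_13 = 1/28561

Step 1 — compute v_13(x) by factoring powers of 13 out of the numerator and denominator: v_13(142805) = 4. Step 2 — apply |x|_p = p^{-v_p(x)} = 13^{-4} = 1/28561.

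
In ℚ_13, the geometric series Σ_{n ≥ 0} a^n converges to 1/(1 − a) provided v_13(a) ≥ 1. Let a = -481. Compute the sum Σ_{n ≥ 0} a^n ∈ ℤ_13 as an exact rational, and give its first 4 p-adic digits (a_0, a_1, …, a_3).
Σ a^n = 1/(1 − a) = 1/482;  first 4 digits = (1, 2, 1, 9)

v_13(a) = 1 ≥ 1, so the series converges in ℤ_13 to 1/(1 − a) = 1/(1 − (-481)) = 1/482. Expand this rational in ℤ_13: compute digits iteratively via d_i = x_i mod 13, x_{i+1} = (x_i − d_i)/13. The first 4 digits are (1, 2, 1, 9).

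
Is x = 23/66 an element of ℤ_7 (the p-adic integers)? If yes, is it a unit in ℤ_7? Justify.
x ∈ ℤ_7^× (unit); v_7(x) = 0

ℤ_7 = {x ∈ ℚ_7 : v_7(x) ≥ 0} and ℤ_7^× = {x ∈ ℤ_7 : v_7(x) = 0}. Here v_7(23/66) = v_7(num) − v_7(den) = 0; compare against these criteria.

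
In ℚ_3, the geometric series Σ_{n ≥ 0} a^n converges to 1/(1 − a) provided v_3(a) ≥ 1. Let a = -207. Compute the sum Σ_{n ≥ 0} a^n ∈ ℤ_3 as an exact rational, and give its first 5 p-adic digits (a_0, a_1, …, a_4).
Σ a^n = 1/(1 − a) = 1/208;  first 5 digits = (1, 0, 1, 1, 1)

v_3(a) = 2 ≥ 1, so the series converges in ℤ_3 to 1/(1 − a) = 1/(1 − (-207)) = 1/208. Expand this rational in ℤ_3: compute digits iteratively via d_i = x_i mod 3, x_{i+1} = (x_i − d_i)/3. The first 5 digits are (1, 0, 1, 1, 1).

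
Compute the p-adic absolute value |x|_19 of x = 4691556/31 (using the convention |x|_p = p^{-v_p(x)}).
|4691556/31|_19 = 1/130321

Step 1 — compute v_19(x) by factoring powers of 19 out of the numerator and denominator: v_19(4691556/31) = 4. Step 2 — apply |x|_p = p^{-v_p(x)} = 19^{-4} = 1/130321.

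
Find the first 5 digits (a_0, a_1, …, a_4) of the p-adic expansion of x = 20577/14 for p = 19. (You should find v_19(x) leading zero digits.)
(a_0, …, a_4) = (0, 0, 0, 7, 1)

v_19(20577/14) = 3, so a_0 = ... = a_2 = 0. Factor out: x = 19^3 · u with u = 3/14 a unit in ℤ_19. Expand u iteratively via a_{v+i} = u_i mod 19, u_{i+1} = (u_i − a_{v+i})/19:
  u_0 = 3/14;  a_3 = 7;  u_1 = (u_0 − 7)/19 = -5/14
  u_1 = -5/14;  a_4 = 1;  u_2 = (u_1 − 1)/19 = -1/14
Digits: (0, 0, 0, 7, 1).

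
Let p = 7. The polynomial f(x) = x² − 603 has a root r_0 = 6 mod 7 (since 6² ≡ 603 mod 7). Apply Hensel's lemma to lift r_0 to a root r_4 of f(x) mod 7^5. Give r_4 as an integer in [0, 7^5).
r_4 = 1609 (mod 16807)

Hensel's recurrence: r_{i+1} = r_i − f(r_i)·(f′(r_i))^{-1} mod 7^{i+2}, with f′(x) = 2x. Iterate:
  r_0 = 6 (mod 7)
  r_1 = 41 (mod 49)
  r_2 = 237 (mod 343)
  r_3 = 1609 (mod 2401)
  r_4 = 1609 (mod 16807)
Final: r_4 = 1609, and one checks f(r_4) ≡ 0 mod 7^5.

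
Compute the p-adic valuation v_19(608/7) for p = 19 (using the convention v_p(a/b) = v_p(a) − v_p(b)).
v_19(608/7) = 1

Factor powers of 19 from the numerator and denominator of the reduced fraction: 608 = 19^1 · 32 and 7 = 19^0 · 7. Apply v_p(a/b) = v_p(a) − v_p(b): v_19(608/7) = 1 − 0 = 1.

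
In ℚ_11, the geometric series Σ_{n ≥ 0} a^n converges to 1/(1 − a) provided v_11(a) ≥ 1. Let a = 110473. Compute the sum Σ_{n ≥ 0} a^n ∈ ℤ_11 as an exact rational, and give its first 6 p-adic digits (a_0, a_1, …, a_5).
Σ a^n = 1/(1 − a) = -1/110472;  first 6 digits = (1, 0, 0, 6, 7, 0)

v_11(a) = 3 ≥ 1, so the series converges in ℤ_11 to 1/(1 − a) = 1/(1 − 110473) = -1/110472. Expand this rational in ℤ_11: compute digits iteratively via d_i = x_i mod 11, x_{i+1} = (x_i − d_i)/11. The first 6 digits are (1, 0, 0, 6, 7, 0).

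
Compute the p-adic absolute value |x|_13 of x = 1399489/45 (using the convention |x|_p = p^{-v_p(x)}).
|1399489/45|_13 = 1/28561

Step 1 — compute v_13(x) by factoring powers of 13 out of the numerator and denominator: v_13(1399489/45) = 4. Step 2 — apply |x|_p = p^{-v_p(x)} = 13^{-4} = 1/28561.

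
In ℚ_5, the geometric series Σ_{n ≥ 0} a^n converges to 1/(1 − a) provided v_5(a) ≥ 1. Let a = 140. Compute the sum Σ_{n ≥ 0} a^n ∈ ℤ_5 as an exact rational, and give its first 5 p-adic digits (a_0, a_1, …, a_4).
Σ a^n = 1/(1 − a) = -1/139;  first 5 digits = (1, 3, 4, 4, 2)

v_5(a) = 1 ≥ 1, so the series converges in ℤ_5 to 1/(1 − a) = 1/(1 − 140) = -1/139. Expand this rational in ℤ_5: compute digits iteratively via d_i = x_i mod 5, x_{i+1} = (x_i − d_i)/5. The first 5 digits are (1, 3, 4, 4, 2).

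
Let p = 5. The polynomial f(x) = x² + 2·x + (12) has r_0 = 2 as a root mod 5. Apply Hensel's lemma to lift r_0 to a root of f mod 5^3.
r_2 = 57 (mod 125)

Hensel: r_{i+1} = r_i − f(r_i)·(f′(r_i))^{-1} mod 5^{i+2}, f′(x) = 2x + 2. Iterate:
  r_0 = 2 (mod 5)
  r_1 = 7 (mod 25)
  r_2 = 57 (mod 125)
Final: r = 57 satisfies f(r) ≡ 0 mod 5^3.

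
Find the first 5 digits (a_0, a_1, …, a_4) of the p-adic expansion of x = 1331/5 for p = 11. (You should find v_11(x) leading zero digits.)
(a_0, …, a_4) = (0, 0, 0, 9, 8)

v_11(1331/5) = 3, so a_0 = ... = a_2 = 0. Factor out: x = 11^3 · u with u = 1/5 a unit in ℤ_11. Expand u iteratively via a_{v+i} = u_i mod 11, u_{i+1} = (u_i − a_{v+i})/11:
  u_0 = 1/5;  a_3 = 9;  u_1 = (u_0 − 9)/11 = -4/5
  u_1 = -4/5;  a_4 = 8;  u_2 = (u_1 − 8)/11 = -4/5
Digits: (0, 0, 0, 9, 8).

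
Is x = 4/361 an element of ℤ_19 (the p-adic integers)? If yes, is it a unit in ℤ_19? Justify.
x ∉ ℤ_19 (v_19(x) = -2 < 0)

ℤ_19 = {x ∈ ℚ_19 : v_19(x) ≥ 0} and ℤ_19^× = {x ∈ ℤ_19 : v_19(x) = 0}. Here v_19(4/361) = v_19(num) − v_19(den) = -2; compare against these criteria.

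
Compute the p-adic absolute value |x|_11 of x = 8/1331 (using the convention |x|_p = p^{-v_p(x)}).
|8/1331|_11 = 1331

Step 1 — compute v_11(x) by factoring powers of 11 out of the numerator and denominator: v_11(8/1331) = -3. Step 2 — apply |x|_p = p^{-v_p(x)} = 11^{3} = 1331.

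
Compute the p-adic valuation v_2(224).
v_2(224) = 5

v_2(n) is the largest exponent k such that 2^k divides n. Factor out: 224 = 2^5 · 7. (Sign doesn't affect v_p.) So v_2(224) = 5.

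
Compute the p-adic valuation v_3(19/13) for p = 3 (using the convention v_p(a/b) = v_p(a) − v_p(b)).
v_3(19/13) = 0

Factor powers of 3 from the numerator and denominator of the reduced fraction: 19 = 3^0 · 19 and 13 = 3^0 · 13. Apply v_p(a/b) = v_p(a) − v_p(b): v_3(19/13) = 0 − 0 = 0.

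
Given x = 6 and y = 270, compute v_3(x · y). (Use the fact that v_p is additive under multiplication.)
v_3(1620) = 4

v_p(x) = 1 (factor: 6 = 3^1 · 2); v_p(y) = 3 (factor: 270 = 3^3 · 10). Additivity: v_p(xy) = v_p(x) + v_p(y) = 1 + 3 = 4. (Direct check: xy = 1620 = 3^4 · (20).)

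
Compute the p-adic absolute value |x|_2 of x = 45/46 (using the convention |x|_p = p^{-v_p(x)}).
|45/46|_2 = 2

Step 1 — compute v_2(x) by factoring powers of 2 out of the numerator and denominator: v_2(45/46) = -1. Step 2 — apply |x|_p = p^{-v_p(x)} = 2^{1} = 2.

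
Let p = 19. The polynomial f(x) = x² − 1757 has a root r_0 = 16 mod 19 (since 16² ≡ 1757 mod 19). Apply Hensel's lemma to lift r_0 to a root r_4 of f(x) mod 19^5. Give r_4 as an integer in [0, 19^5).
r_4 = 428694 (mod 2476099)

Hensel's recurrence: r_{i+1} = r_i − f(r_i)·(f′(r_i))^{-1} mod 19^{i+2}, with f′(x) = 2x. Iterate:
  r_0 = 16 (mod 19)
  r_1 = 187 (mod 361)
  r_2 = 3436 (mod 6859)
  r_3 = 37731 (mod 130321)
  r_4 = 428694 (mod 2476099)
Final: r_4 = 428694, and one checks f(r_4) ≡ 0 mod 19^5.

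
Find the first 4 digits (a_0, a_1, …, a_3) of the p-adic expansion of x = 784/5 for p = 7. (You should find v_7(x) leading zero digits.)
(a_0, …, a_3) = (0, 0, 6, 1)

v_7(784/5) = 2, so a_0 = ... = a_1 = 0. Factor out: x = 7^2 · u with u = 16/5 a unit in ℤ_7. Expand u iteratively via a_{v+i} = u_i mod 7, u_{i+1} = (u_i − a_{v+i})/7:
  u_0 = 16/5;  a_2 = 6;  u_1 = (u_0 − 6)/7 = -2/5
  u_1 = -2/5;  a_3 = 1;  u_2 = (u_1 − 1)/7 = -1/5
Digits: (0, 0, 6, 1).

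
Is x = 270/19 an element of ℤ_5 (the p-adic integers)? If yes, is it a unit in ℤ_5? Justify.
x ∈ ℤ_5 but not a unit; v_5(x) = 1 > 0

ℤ_5 = {x ∈ ℚ_5 : v_5(x) ≥ 0} and ℤ_5^× = {x ∈ ℤ_5 : v_5(x) = 0}. Here v_5(270/19) = v_5(num) − v_5(den) = 1; compare against these criteria.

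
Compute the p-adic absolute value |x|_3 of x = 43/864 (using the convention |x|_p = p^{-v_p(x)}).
|43/864|_3 = 27

Step 1 — compute v_3(x) by factoring powers of 3 out of the numerator and denominator: v_3(43/864) = -3. Step 2 — apply |x|_p = p^{-v_p(x)} = 3^{3} = 27.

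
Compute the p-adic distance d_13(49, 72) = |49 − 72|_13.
d_13(49, 72) = 1

Step 1 — x − y = 49 − 72 = -23. Step 2 — v_13(-23) = 0 (factor: -23 = −(13^0 · 23); the sign does not affect v_p). Step 3 — |x − y|_13 = 13^{0} = 1.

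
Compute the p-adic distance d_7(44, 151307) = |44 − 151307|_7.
d_7(44, 151307) = 1/16807

Step 1 — x − y = 44 − 151307 = -151263. Step 2 — v_7(-151263) = 5 (factor: -151263 = −(7^5 · 9); the sign does not affect v_p). Step 3 — |x − y|_7 = 7^{-5} = 1/16807.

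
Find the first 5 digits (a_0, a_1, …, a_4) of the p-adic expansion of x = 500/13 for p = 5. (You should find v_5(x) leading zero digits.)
(a_0, …, a_4) = (0, 0, 0, 3, 1)

v_5(500/13) = 3, so a_0 = ... = a_2 = 0. Factor out: x = 5^3 · u with u = 4/13 a unit in ℤ_5. Expand u iteratively via a_{v+i} = u_i mod 5, u_{i+1} = (u_i − a_{v+i})/5:
  u_0 = 4/13;  a_3 = 3;  u_1 = (u_0 − 3)/5 = -7/13
  u_1 = -7/13;  a_4 = 1;  u_2 = (u_1 − 1)/5 = -4/13
Digits: (0, 0, 0, 3, 1).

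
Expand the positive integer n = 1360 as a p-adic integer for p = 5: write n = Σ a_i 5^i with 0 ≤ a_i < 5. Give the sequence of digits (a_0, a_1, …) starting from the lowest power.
(a_0, a_1, …) = (0, 2, 4, 0, 2)

Repeated division by 5 gives the digits low-to-high: 1360 = 2·5^1 + 4·5^2 + 2·5^4. Digit sequence: (0, 2, 4, 0, 2).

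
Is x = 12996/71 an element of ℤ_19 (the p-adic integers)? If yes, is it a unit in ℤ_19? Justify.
x ∈ ℤ_19 but not a unit; v_19(x) = 2 > 0

ℤ_19 = {x ∈ ℚ_19 : v_19(x) ≥ 0} and ℤ_19^× = {x ∈ ℤ_19 : v_19(x) = 0}. Here v_19(12996/71) = v_19(num) − v_19(den) = 2; compare against these criteria.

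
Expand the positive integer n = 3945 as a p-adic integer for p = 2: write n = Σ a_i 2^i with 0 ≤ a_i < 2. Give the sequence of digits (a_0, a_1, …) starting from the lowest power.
(a_0, a_1, …) = (1, 0, 0, 1, 0, 1, 1, 0, 1, 1, 1, 1)

Repeated division by 2 gives the digits low-to-high: 3945 = 1 + 1·2^3 + 1·2^5 + 1·2^6 + 1·2^8 + 1·2^9 + 1·2^10 + 1·2^11. Digit sequence: (1, 0, 0, 1, 0, 1, 1, 0, 1, 1, 1, 1).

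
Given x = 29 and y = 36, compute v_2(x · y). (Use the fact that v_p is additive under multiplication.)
v_2(1044) = 2

v_p(x) = 0 (factor: 29 = 2^0 · 29); v_p(y) = 2 (factor: 36 = 2^2 · 9). Additivity: v_p(xy) = v_p(x) + v_p(y) = 0 + 2 = 2. (Direct check: xy = 1044 = 2^2 · (261).)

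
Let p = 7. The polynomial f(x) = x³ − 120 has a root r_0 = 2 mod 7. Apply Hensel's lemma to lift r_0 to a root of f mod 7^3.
r_2 = 44 (mod 343)

Hensel: r_{i+1} = r_i − f(r_i)/f′(r_i) mod 7^{i+2}, where f′(x) = 3x². Iterate:
  r_0 = 2 (mod 7)
  r_1 = 44 (mod 49)
  r_2 = 44 (mod 343)
Final: r = 44 with f(r) ≡ 0 mod 7^3.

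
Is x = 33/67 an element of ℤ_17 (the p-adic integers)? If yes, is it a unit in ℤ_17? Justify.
x ∈ ℤ_17^× (unit); v_17(x) = 0

ℤ_17 = {x ∈ ℚ_17 : v_17(x) ≥ 0} and ℤ_17^× = {x ∈ ℤ_17 : v_17(x) = 0}. Here v_17(33/67) = v_17(num) − v_17(den) = 0; compare against these criteria.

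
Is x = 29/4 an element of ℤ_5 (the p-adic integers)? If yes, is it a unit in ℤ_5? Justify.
x ∈ ℤ_5^× (unit); v_5(x) = 0

ℤ_5 = {x ∈ ℚ_5 : v_5(x) ≥ 0} and ℤ_5^× = {x ∈ ℤ_5 : v_5(x) = 0}. Here v_5(29/4) = v_5(num) − v_5(den) = 0; compare against these criteria.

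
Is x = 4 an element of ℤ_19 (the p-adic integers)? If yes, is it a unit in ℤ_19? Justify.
x ∈ ℤ_19^× (unit); v_19(x) = 0

ℤ_19 = {x ∈ ℚ_19 : v_19(x) ≥ 0} and ℤ_19^× = {x ∈ ℤ_19 : v_19(x) = 0}. Here v_19(4) = v_19(num) − v_19(den) = 0; compare against these criteria.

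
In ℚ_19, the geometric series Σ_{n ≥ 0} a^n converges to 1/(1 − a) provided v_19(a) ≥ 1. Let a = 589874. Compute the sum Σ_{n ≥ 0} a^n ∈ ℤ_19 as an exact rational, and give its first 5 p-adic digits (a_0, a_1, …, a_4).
Σ a^n = 1/(1 − a) = -1/589873;  first 5 digits = (1, 0, 0, 10, 4)

v_19(a) = 3 ≥ 1, so the series converges in ℤ_19 to 1/(1 − a) = 1/(1 − 589874) = -1/589873. Expand this rational in ℤ_19: compute digits iteratively via d_i = x_i mod 19, x_{i+1} = (x_i − d_i)/19. The first 5 digits are (1, 0, 0, 10, 4).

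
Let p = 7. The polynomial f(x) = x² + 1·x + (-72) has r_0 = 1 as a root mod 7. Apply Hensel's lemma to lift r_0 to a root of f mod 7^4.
r_3 = 8 (mod 2401)

Hensel: r_{i+1} = r_i − f(r_i)·(f′(r_i))^{-1} mod 7^{i+2}, f′(x) = 2x + 1. Iterate:
  r_0 = 1 (mod 7)
  r_1 = 8 (mod 49)
  r_2 = 8 (mod 343)
  r_3 = 8 (mod 2401)
Final: r = 8 satisfies f(r) ≡ 0 mod 7^4.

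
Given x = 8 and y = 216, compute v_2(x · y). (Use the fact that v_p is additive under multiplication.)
v_2(1728) = 6

v_p(x) = 3 (factor: 8 = 2^3 · 1); v_p(y) = 3 (factor: 216 = 2^3 · 27). Additivity: v_p(xy) = v_p(x) + v_p(y) = 3 + 3 = 6. (Direct check: xy = 1728 = 2^6 · (27).)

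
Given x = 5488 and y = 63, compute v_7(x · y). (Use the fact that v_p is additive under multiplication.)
v_7(345744) = 4

v_p(x) = 3 (factor: 5488 = 7^3 · 16); v_p(y) = 1 (factor: 63 = 7^1 · 9). Additivity: v_p(xy) = v_p(x) + v_p(y) = 3 + 1 = 4. (Direct check: xy = 345744 = 7^4 · (144).)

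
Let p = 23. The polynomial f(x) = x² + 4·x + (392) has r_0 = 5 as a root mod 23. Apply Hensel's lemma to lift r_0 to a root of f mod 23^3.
r_2 = 3110 (mod 12167)

Hensel: r_{i+1} = r_i − f(r_i)·(f′(r_i))^{-1} mod 23^{i+2}, f′(x) = 2x + 4. Iterate:
  r_0 = 5 (mod 23)
  r_1 = 465 (mod 529)
  r_2 = 3110 (mod 12167)
Final: r = 3110 satisfies f(r) ≡ 0 mod 23^3.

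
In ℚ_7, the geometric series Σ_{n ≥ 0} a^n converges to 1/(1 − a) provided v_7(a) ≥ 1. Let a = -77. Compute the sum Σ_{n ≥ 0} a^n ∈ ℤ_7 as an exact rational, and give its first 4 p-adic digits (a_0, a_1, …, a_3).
Σ a^n = 1/(1 − a) = 1/78;  first 4 digits = (1, 3, 0, 2)

v_7(a) = 1 ≥ 1, so the series converges in ℤ_7 to 1/(1 − a) = 1/(1 − (-77)) = 1/78. Expand this rational in ℤ_7: compute digits iteratively via d_i = x_i mod 7, x_{i+1} = (x_i − d_i)/7. The first 4 digits are (1, 3, 0, 2).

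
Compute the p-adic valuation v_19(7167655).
v_19(7167655) = 4

v_19(n) is the largest exponent k such that 19^k divides n. Factor out: 7167655 = 19^4 · 55. (Sign doesn't affect v_p.) So v_19(7167655) = 4.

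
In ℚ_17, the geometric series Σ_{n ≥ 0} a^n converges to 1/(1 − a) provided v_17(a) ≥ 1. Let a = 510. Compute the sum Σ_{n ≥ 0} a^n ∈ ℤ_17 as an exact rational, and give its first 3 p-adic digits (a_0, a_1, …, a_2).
Σ a^n = 1/(1 − a) = -1/509;  first 3 digits = (1, 13, 0)

v_17(a) = 1 ≥ 1, so the series converges in ℤ_17 to 1/(1 − a) = 1/(1 − 510) = -1/509. Expand this rational in ℤ_17: compute digits iteratively via d_i = x_i mod 17, x_{i+1} = (x_i − d_i)/17. The first 3 digits are (1, 13, 0).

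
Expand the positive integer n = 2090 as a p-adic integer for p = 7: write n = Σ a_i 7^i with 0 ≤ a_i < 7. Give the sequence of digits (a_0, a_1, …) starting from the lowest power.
(a_0, a_1, …) = (4, 4, 0, 6)

Repeated division by 7 gives the digits low-to-high: 2090 = 4 + 4·7^1 + 6·7^3. Digit sequence: (4, 4, 0, 6).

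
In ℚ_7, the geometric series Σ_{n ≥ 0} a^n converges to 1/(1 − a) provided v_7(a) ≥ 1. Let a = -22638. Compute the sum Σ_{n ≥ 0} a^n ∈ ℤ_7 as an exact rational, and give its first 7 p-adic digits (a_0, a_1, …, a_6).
Σ a^n = 1/(1 − a) = 1/22639;  first 7 digits = (1, 0, 0, 4, 4, 5, 1)

v_7(a) = 3 ≥ 1, so the series converges in ℤ_7 to 1/(1 − a) = 1/(1 − (-22638)) = 1/22639. Expand this rational in ℤ_7: compute digits iteratively via d_i = x_i mod 7, x_{i+1} = (x_i − d_i)/7. The first 7 digits are (1, 0, 0, 4, 4, 5, 1).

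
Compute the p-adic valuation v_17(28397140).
v_17(28397140) = 5

v_17(n) is the largest exponent k such that 17^k divides n. Factor out: 28397140 = 17^5 · 20. (Sign doesn't affect v_p.) So v_17(28397140) = 5.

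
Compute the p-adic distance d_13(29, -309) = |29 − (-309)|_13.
d_13(29, -309) = 1/169

Step 1 — x − y = 29 − (-309) = 338. Step 2 — v_13(338) = 2 (factor: 338 = (13^2 · 2); the sign does not affect v_p). Step 3 — |x − y|_13 = 13^{-2} = 1/169.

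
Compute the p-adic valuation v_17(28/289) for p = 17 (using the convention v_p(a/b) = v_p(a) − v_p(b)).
v_17(28/289) = -2

Factor powers of 17 from the numerator and denominator of the reduced fraction: 28 = 17^0 · 28 and 289 = 17^2 · 1. Apply v_p(a/b) = v_p(a) − v_p(b): v_17(28/289) = 0 − 2 = -2.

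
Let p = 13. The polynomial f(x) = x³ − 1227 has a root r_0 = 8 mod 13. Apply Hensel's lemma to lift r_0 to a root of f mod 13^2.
r_1 = 164 (mod 169)

Hensel: r_{i+1} = r_i − f(r_i)/f′(r_i) mod 13^{i+2}, where f′(x) = 3x². Iterate:
  r_0 = 8 (mod 13)
  r_1 = 164 (mod 169)
Final: r = 164 with f(r) ≡ 0 mod 13^2.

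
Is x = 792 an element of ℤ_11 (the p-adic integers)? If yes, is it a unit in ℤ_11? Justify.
x ∈ ℤ_11 but not a unit; v_11(x) = 1 > 0

ℤ_11 = {x ∈ ℚ_11 : v_11(x) ≥ 0} and ℤ_11^× = {x ∈ ℤ_11 : v_11(x) = 0}. Here v_11(792) = v_11(num) − v_11(den) = 1; compare against these criteria.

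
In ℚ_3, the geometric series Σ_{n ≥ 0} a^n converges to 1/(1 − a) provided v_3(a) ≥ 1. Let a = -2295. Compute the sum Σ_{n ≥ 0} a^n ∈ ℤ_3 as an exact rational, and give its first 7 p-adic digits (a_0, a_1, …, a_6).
Σ a^n = 1/(1 − a) = 1/2296;  first 7 digits = (1, 0, 0, 2, 1, 2, 0)

v_3(a) = 3 ≥ 1, so the series converges in ℤ_3 to 1/(1 − a) = 1/(1 − (-2295)) = 1/2296. Expand this rational in ℤ_3: compute digits iteratively via d_i = x_i mod 3, x_{i+1} = (x_i − d_i)/3. The first 7 digits are (1, 0, 0, 2, 1, 2, 0).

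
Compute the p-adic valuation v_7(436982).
v_7(436982) = 5

v_7(n) is the largest exponent k such that 7^k divides n. Factor out: 436982 = 7^5 · 26. (Sign doesn't affect v_p.) So v_7(436982) = 5.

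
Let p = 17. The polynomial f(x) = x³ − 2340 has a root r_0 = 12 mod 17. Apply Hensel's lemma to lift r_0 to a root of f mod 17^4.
r_3 = 471 (mod 83521)

Hensel: r_{i+1} = r_i − f(r_i)/f′(r_i) mod 17^{i+2}, where f′(x) = 3x². Iterate:
  r_0 = 12 (mod 17)
  r_1 = 182 (mod 289)
  r_2 = 471 (mod 4913)
  r_3 = 471 (mod 83521)
Final: r = 471 with f(r) ≡ 0 mod 17^4.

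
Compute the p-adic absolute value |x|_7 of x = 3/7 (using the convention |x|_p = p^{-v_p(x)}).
|3/7|_7 = 7

Step 1 — compute v_7(x) by factoring powers of 7 out of the numerator and denominator: v_7(3/7) = -1. Step 2 — apply |x|_p = p^{-v_p(x)} = 7^{1} = 7.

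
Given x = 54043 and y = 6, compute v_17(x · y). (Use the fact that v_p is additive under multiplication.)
v_17(324258) = 3

v_p(x) = 3 (factor: 54043 = 17^3 · 11); v_p(y) = 0 (factor: 6 = 17^0 · 6). Additivity: v_p(xy) = v_p(x) + v_p(y) = 3 + 0 = 3. (Direct check: xy = 324258 = 17^3 · (66).)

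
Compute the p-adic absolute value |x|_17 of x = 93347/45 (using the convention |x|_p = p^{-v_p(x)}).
|93347/45|_17 = 1/4913

Step 1 — compute v_17(x) by factoring powers of 17 out of the numerator and denominator: v_17(93347/45) = 3. Step 2 — apply |x|_p = p^{-v_p(x)} = 17^{-3} = 1/4913.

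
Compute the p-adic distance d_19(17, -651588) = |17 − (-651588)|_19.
d_19(17, -651588) = 1/130321

Step 1 — x − y = 17 − (-651588) = 651605. Step 2 — v_19(651605) = 4 (factor: 651605 = (19^4 · 5); the sign does not affect v_p). Step 3 — |x − y|_19 = 19^{-4} = 1/130321.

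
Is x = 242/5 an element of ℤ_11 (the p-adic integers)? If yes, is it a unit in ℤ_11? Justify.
x ∈ ℤ_11 but not a unit; v_11(x) = 2 > 0

ℤ_11 = {x ∈ ℚ_11 : v_11(x) ≥ 0} and ℤ_11^× = {x ∈ ℤ_11 : v_11(x) = 0}. Here v_11(242/5) = v_11(num) − v_11(den) = 2; compare against these criteria.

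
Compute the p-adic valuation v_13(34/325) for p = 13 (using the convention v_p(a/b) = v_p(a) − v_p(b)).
v_13(34/325) = -1

Factor powers of 13 from the numerator and denominator of the reduced fraction: 34 = 13^0 · 34 and 325 = 13^1 · 25. Apply v_p(a/b) = v_p(a) − v_p(b): v_13(34/325) = 0 − 1 = -1.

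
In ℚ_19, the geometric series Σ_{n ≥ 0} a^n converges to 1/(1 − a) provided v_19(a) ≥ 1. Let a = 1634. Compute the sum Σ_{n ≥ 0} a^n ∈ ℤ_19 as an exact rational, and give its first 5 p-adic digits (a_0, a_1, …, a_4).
Σ a^n = 1/(1 − a) = -1/1633;  first 5 digits = (1, 10, 9, 2, 6)

v_19(a) = 1 ≥ 1, so the series converges in ℤ_19 to 1/(1 − a) = 1/(1 − 1634) = -1/1633. Expand this rational in ℤ_19: compute digits iteratively via d_i = x_i mod 19, x_{i+1} = (x_i − d_i)/19. The first 5 digits are (1, 10, 9, 2, 6).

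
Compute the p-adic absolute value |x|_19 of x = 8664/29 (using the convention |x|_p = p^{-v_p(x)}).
|8664/29|_19 = 1/361

Step 1 — compute v_19(x) by factoring powers of 19 out of the numerator and denominator: v_19(8664/29) = 2. Step 2 — apply |x|_p = p^{-v_p(x)} = 19^{-2} = 1/361.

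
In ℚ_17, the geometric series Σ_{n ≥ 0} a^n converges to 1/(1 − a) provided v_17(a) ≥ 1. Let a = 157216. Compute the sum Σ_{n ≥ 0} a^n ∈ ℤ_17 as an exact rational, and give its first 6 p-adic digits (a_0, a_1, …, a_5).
Σ a^n = 1/(1 − a) = -1/157215;  first 6 digits = (1, 0, 0, 15, 1, 0)

v_17(a) = 3 ≥ 1, so the series converges in ℤ_17 to 1/(1 − a) = 1/(1 − 157216) = -1/157215. Expand this rational in ℤ_17: compute digits iteratively via d_i = x_i mod 17, x_{i+1} = (x_i − d_i)/17. The first 6 digits are (1, 0, 0, 15, 1, 0).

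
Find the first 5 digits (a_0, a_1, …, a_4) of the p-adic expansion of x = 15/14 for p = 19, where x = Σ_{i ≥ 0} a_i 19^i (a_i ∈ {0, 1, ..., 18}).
(a_0, …, a_4) = (16, 6, 1, 4, 12)

v_19(15/14) = 0 (numerator and denominator both coprime to 19), so x ∈ ℤ_19^×. Compute digits iteratively via a_i = x_i mod 19, x_{i+1} = (x_i − a_i)/19, with x_0 = x:
  x_0 = 15/14;  a_0 = 16;  x_1 = (x_0 − 16)/19 = -11/14
  x_1 = -11/14;  a_1 = 6;  x_2 = (x_1 − 6)/19 = -5/14
  x_2 = -5/14;  a_2 = 1;  x_3 = (x_2 − 1)/19 = -1/14
  x_3 = -1/14;  a_3 = 4;  x_4 = (x_3 − 4)/19 = -3/14
  x_4 = -3/14;  a_4 = 12;  x_5 = (x_4 − 12)/19 = -9/14
Digits: (16, 6, 1, 4, 12).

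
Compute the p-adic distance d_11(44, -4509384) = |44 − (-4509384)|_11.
d_11(44, -4509384) = 1/161051

Step 1 — x − y = 44 − (-4509384) = 4509428. Step 2 — v_11(4509428) = 5 (factor: 4509428 = (11^5 · 28); the sign does not affect v_p). Step 3 — |x − y|_11 = 11^{-5} = 1/161051.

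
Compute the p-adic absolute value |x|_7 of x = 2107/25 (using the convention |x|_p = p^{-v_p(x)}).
|2107/25|_7 = 1/49

Step 1 — compute v_7(x) by factoring powers of 7 out of the numerator and denominator: v_7(2107/25) = 2. Step 2 — apply |x|_p = p^{-v_p(x)} = 7^{-2} = 1/49.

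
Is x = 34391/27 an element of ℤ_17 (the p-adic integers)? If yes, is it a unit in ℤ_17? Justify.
x ∈ ℤ_17 but not a unit; v_17(x) = 3 > 0

ℤ_17 = {x ∈ ℚ_17 : v_17(x) ≥ 0} and ℤ_17^× = {x ∈ ℤ_17 : v_17(x) = 0}. Here v_17(34391/27) = v_17(num) − v_17(den) = 3; compare against these criteria.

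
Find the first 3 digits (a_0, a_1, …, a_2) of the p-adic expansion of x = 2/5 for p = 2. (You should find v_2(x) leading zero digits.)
(a_0, …, a_2) = (0, 1, 0)

v_2(2/5) = 1, so a_0 = ... = a_0 = 0. Factor out: x = 2^1 · u with u = 1/5 a unit in ℤ_2. Expand u iteratively via a_{v+i} = u_i mod 2, u_{i+1} = (u_i − a_{v+i})/2:
  u_0 = 1/5;  a_1 = 1;  u_1 = (u_0 − 1)/2 = -2/5
  u_1 = -2/5;  a_2 = 0;  u_2 = (u_1 − 0)/2 = -1/5
Digits: (0, 1, 0).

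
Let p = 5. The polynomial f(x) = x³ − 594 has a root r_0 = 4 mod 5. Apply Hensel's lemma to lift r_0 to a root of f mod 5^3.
r_2 = 89 (mod 125)

Hensel: r_{i+1} = r_i − f(r_i)/f′(r_i) mod 5^{i+2}, where f′(x) = 3x². Iterate:
  r_0 = 4 (mod 5)
  r_1 = 14 (mod 25)
  r_2 = 89 (mod 125)
Final: r = 89 with f(r) ≡ 0 mod 5^3.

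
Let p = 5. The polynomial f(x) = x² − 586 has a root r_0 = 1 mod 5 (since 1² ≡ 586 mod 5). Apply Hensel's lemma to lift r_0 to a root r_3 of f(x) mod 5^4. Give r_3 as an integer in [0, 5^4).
r_3 = 156 (mod 625)

Hensel's recurrence: r_{i+1} = r_i − f(r_i)·(f′(r_i))^{-1} mod 5^{i+2}, with f′(x) = 2x. Iterate:
  r_0 = 1 (mod 5)
  r_1 = 6 (mod 25)
  r_2 = 31 (mod 125)
  r_3 = 156 (mod 625)
Final: r_3 = 156, and one checks f(r_3) ≡ 0 mod 5^4.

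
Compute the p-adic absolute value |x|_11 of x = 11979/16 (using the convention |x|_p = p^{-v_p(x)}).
|11979/16|_11 = 1/1331

Step 1 — compute v_11(x) by factoring powers of 11 out of the numerator and denominator: v_11(11979/16) = 3. Step 2 — apply |x|_p = p^{-v_p(x)} = 11^{-3} = 1/1331.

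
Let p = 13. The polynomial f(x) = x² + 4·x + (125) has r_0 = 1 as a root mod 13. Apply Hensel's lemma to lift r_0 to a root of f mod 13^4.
r_3 = 2627 (mod 28561)

Hensel: r_{i+1} = r_i − f(r_i)·(f′(r_i))^{-1} mod 13^{i+2}, f′(x) = 2x + 4. Iterate:
  r_0 = 1 (mod 13)
  r_1 = 92 (mod 169)
  r_2 = 430 (mod 2197)
  r_3 = 2627 (mod 28561)
Final: r = 2627 satisfies f(r) ≡ 0 mod 13^4.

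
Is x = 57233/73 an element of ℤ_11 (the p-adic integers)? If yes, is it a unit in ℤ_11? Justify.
x ∈ ℤ_11 but not a unit; v_11(x) = 3 > 0

ℤ_11 = {x ∈ ℚ_11 : v_11(x) ≥ 0} and ℤ_11^× = {x ∈ ℤ_11 : v_11(x) = 0}. Here v_11(57233/73) = v_11(num) − v_11(den) = 3; compare against these criteria.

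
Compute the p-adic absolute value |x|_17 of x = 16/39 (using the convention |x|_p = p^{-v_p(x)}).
|16/39|_17 = 1

Step 1 — compute v_17(x) by factoring powers of 17 out of the numerator and denominator: v_17(16/39) = 0. Step 2 — apply |x|_p = p^{-v_p(x)} = 17^{0} = 1.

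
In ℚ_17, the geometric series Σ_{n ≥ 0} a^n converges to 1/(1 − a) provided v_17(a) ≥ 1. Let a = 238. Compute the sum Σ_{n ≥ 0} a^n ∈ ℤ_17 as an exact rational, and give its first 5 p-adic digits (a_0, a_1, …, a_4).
Σ a^n = 1/(1 − a) = -1/237;  first 5 digits = (1, 14, 9, 1, 5)

v_17(a) = 1 ≥ 1, so the series converges in ℤ_17 to 1/(1 − a) = 1/(1 − 238) = -1/237. Expand this rational in ℤ_17: compute digits iteratively via d_i = x_i mod 17, x_{i+1} = (x_i − d_i)/17. The first 5 digits are (1, 14, 9, 1, 5).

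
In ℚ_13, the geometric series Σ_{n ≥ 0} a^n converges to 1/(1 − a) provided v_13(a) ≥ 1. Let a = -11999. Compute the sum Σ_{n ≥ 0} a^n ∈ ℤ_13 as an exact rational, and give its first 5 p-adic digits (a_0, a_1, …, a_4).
Σ a^n = 1/(1 − a) = 1/12000;  first 5 digits = (1, 0, 7, 7, 9)

v_13(a) = 2 ≥ 1, so the series converges in ℤ_13 to 1/(1 − a) = 1/(1 − (-11999)) = 1/12000. Expand this rational in ℤ_13: compute digits iteratively via d_i = x_i mod 13, x_{i+1} = (x_i − d_i)/13. The first 5 digits are (1, 0, 7, 7, 9).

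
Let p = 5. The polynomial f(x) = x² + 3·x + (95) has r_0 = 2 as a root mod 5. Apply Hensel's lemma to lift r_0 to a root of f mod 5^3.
r_2 = 62 (mod 125)

Hensel: r_{i+1} = r_i − f(r_i)·(f′(r_i))^{-1} mod 5^{i+2}, f′(x) = 2x + 3. Iterate:
  r_0 = 2 (mod 5)
  r_1 = 12 (mod 25)
  r_2 = 62 (mod 125)
Final: r = 62 satisfies f(r) ≡ 0 mod 5^3.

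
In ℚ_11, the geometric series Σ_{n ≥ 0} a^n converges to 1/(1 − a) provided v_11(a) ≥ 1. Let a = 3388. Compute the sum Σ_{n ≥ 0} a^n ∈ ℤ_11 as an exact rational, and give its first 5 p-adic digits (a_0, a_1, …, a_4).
Σ a^n = 1/(1 − a) = -1/3387;  first 5 digits = (1, 0, 6, 2, 3)

v_11(a) = 2 ≥ 1, so the series converges in ℤ_11 to 1/(1 − a) = 1/(1 − 3388) = -1/3387. Expand this rational in ℤ_11: compute digits iteratively via d_i = x_i mod 11, x_{i+1} = (x_i − d_i)/11. The first 5 digits are (1, 0, 6, 2, 3).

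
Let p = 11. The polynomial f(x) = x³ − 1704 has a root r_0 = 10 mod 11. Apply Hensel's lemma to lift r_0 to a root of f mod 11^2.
r_1 = 43 (mod 121)

Hensel: r_{i+1} = r_i − f(r_i)/f′(r_i) mod 11^{i+2}, where f′(x) = 3x². Iterate:
  r_0 = 10 (mod 11)
  r_1 = 43 (mod 121)
Final: r = 43 with f(r) ≡ 0 mod 11^2.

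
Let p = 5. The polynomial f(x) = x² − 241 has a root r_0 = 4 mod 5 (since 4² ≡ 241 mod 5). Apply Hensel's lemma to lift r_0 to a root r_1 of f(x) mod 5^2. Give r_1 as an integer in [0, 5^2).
r_1 = 4 (mod 25)

Hensel's recurrence: r_{i+1} = r_i − f(r_i)·(f′(r_i))^{-1} mod 5^{i+2}, with f′(x) = 2x. Iterate:
  r_0 = 4 (mod 5)
  r_1 = 4 (mod 25)
Final: r_1 = 4, and one checks f(r_1) ≡ 0 mod 5^2.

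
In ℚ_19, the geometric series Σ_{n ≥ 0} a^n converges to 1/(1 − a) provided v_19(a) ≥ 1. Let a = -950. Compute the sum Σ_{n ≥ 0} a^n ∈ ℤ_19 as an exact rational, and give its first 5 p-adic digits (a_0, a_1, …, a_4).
Σ a^n = 1/(1 − a) = 1/951;  first 5 digits = (1, 7, 8, 18, 8)

v_19(a) = 1 ≥ 1, so the series converges in ℤ_19 to 1/(1 − a) = 1/(1 − (-950)) = 1/951. Expand this rational in ℤ_19: compute digits iteratively via d_i = x_i mod 19, x_{i+1} = (x_i − d_i)/19. The first 5 digits are (1, 7, 8, 18, 8).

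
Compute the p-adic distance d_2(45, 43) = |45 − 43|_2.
d_2(45, 43) = 1/2

Step 1 — x − y = 45 − 43 = 2. Step 2 — v_2(2) = 1 (factor: 2 = (2^1 · 1); the sign does not affect v_p). Step 3 — |x − y|_2 = 2^{-1} = 1/2.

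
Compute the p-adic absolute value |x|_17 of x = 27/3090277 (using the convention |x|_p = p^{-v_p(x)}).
|27/3090277|_17 = 83521

Step 1 — compute v_17(x) by factoring powers of 17 out of the numerator and denominator: v_17(27/3090277) = -4. Step 2 — apply |x|_p = p^{-v_p(x)} = 17^{4} = 83521.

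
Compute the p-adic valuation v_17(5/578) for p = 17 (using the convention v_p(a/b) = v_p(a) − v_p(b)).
v_17(5/578) = -2

Factor powers of 17 from the numerator and denominator of the reduced fraction: 5 = 17^0 · 5 and 578 = 17^2 · 2. Apply v_p(a/b) = v_p(a) − v_p(b): v_17(5/578) = 0 − 2 = -2.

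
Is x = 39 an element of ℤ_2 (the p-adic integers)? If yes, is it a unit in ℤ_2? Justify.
x ∈ ℤ_2^× (unit); v_2(x) = 0

ℤ_2 = {x ∈ ℚ_2 : v_2(x) ≥ 0} and ℤ_2^× = {x ∈ ℤ_2 : v_2(x) = 0}. Here v_2(39) = v_2(num) − v_2(den) = 0; compare against these criteria.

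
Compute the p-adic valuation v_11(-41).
v_11(-41) = 0

v_11(n) is the largest exponent k such that 11^k divides n. Factor out: -41 = -11^0 · 41. (Sign doesn't affect v_p.) So v_11(-41) = 0.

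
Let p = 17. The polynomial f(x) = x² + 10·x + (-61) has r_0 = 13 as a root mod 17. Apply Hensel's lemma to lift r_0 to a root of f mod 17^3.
r_2 = 2206 (mod 4913)

Hensel: r_{i+1} = r_i − f(r_i)·(f′(r_i))^{-1} mod 17^{i+2}, f′(x) = 2x + 10. Iterate:
  r_0 = 13 (mod 17)
  r_1 = 183 (mod 289)
  r_2 = 2206 (mod 4913)
Final: r = 2206 satisfies f(r) ≡ 0 mod 17^3.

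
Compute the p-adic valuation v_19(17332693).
v_19(17332693) = 5

v_19(n) is the largest exponent k such that 19^k divides n. Factor out: 17332693 = 19^5 · 7. (Sign doesn't affect v_p.) So v_19(17332693) = 5.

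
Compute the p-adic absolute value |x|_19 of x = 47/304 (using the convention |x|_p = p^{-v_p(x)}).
|47/304|_19 = 19

Step 1 — compute v_19(x) by factoring powers of 19 out of the numerator and denominator: v_19(47/304) = -1. Step 2 — apply |x|_p = p^{-v_p(x)} = 19^{1} = 19.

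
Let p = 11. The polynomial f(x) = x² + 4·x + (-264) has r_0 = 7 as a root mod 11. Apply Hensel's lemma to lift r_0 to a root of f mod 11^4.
r_3 = 9005 (mod 14641)

Hensel: r_{i+1} = r_i − f(r_i)·(f′(r_i))^{-1} mod 11^{i+2}, f′(x) = 2x + 4. Iterate:
  r_0 = 7 (mod 11)
  r_1 = 51 (mod 121)
  r_2 = 1019 (mod 1331)
  r_3 = 9005 (mod 14641)
Final: r = 9005 satisfies f(r) ≡ 0 mod 11^4.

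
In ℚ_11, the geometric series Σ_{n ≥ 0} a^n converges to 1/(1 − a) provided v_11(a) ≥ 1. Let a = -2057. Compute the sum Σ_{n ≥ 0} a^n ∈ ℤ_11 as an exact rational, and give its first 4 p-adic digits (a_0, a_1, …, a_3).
Σ a^n = 1/(1 − a) = 1/2058;  first 4 digits = (1, 0, 5, 9)

v_11(a) = 2 ≥ 1, so the series converges in ℤ_11 to 1/(1 − a) = 1/(1 − (-2057)) = 1/2058. Expand this rational in ℤ_11: compute digits iteratively via d_i = x_i mod 11, x_{i+1} = (x_i − d_i)/11. The first 4 digits are (1, 0, 5, 9).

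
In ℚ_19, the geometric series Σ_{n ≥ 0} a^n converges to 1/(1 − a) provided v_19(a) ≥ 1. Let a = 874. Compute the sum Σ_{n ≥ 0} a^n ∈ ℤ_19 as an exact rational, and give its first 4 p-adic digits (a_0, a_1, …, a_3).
Σ a^n = 1/(1 − a) = -1/873;  first 4 digits = (1, 8, 9, 15)

v_19(a) = 1 ≥ 1, so the series converges in ℤ_19 to 1/(1 − a) = 1/(1 − 874) = -1/873. Expand this rational in ℤ_19: compute digits iteratively via d_i = x_i mod 19, x_{i+1} = (x_i − d_i)/19. The first 4 digits are (1, 8, 9, 15).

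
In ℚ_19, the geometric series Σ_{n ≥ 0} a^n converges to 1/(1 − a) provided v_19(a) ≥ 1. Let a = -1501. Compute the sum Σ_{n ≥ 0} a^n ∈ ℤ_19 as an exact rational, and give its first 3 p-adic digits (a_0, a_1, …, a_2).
Σ a^n = 1/(1 − a) = 1/1502;  first 3 digits = (1, 16, 4)

v_19(a) = 1 ≥ 1, so the series converges in ℤ_19 to 1/(1 − a) = 1/(1 − (-1501)) = 1/1502. Expand this rational in ℤ_19: compute digits iteratively via d_i = x_i mod 19, x_{i+1} = (x_i − d_i)/19. The first 3 digits are (1, 16, 4).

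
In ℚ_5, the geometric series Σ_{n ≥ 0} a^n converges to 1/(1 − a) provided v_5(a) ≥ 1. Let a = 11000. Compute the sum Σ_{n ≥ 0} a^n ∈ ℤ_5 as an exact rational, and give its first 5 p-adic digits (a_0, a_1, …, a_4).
Σ a^n = 1/(1 − a) = -1/10999;  first 5 digits = (1, 0, 0, 3, 2)

v_5(a) = 3 ≥ 1, so the series converges in ℤ_5 to 1/(1 − a) = 1/(1 − 11000) = -1/10999. Expand this rational in ℤ_5: compute digits iteratively via d_i = x_i mod 5, x_{i+1} = (x_i − d_i)/5. The first 5 digits are (1, 0, 0, 3, 2).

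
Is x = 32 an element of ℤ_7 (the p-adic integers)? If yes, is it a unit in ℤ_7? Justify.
x ∈ ℤ_7^× (unit); v_7(x) = 0

ℤ_7 = {x ∈ ℚ_7 : v_7(x) ≥ 0} and ℤ_7^× = {x ∈ ℤ_7 : v_7(x) = 0}. Here v_7(32) = v_7(num) − v_7(den) = 0; compare against these criteria.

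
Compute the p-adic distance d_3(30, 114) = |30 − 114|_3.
d_3(30, 114) = 1/3

Step 1 — x − y = 30 − 114 = -84. Step 2 — v_3(-84) = 1 (factor: -84 = −(3^1 · 28); the sign does not affect v_p). Step 3 — |x − y|_3 = 3^{-1} = 1/3.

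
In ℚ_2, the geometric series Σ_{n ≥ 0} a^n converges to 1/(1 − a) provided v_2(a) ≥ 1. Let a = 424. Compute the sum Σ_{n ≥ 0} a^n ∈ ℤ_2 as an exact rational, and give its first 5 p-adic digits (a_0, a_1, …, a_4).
Σ a^n = 1/(1 − a) = -1/423;  first 5 digits = (1, 0, 0, 1, 0)

v_2(a) = 3 ≥ 1, so the series converges in ℤ_2 to 1/(1 − a) = 1/(1 − 424) = -1/423. Expand this rational in ℤ_2: compute digits iteratively via d_i = x_i mod 2, x_{i+1} = (x_i − d_i)/2. The first 5 digits are (1, 0, 0, 1, 0).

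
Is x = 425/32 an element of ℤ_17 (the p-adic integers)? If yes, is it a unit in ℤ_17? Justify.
x ∈ ℤ_17 but not a unit; v_17(x) = 1 > 0

ℤ_17 = {x ∈ ℚ_17 : v_17(x) ≥ 0} and ℤ_17^× = {x ∈ ℤ_17 : v_17(x) = 0}. Here v_17(425/32) = v_17(num) − v_17(den) = 1; compare against these criteria.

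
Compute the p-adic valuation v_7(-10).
v_7(-10) = 0

v_7(n) is the largest exponent k such that 7^k divides n. Factor out: -10 = -7^0 · 10. (Sign doesn't affect v_p.) So v_7(-10) = 0.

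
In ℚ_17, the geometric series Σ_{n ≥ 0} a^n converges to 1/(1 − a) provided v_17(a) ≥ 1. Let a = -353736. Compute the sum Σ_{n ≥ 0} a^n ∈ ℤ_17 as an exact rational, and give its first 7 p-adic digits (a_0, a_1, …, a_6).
Σ a^n = 1/(1 − a) = 1/353737;  first 7 digits = (1, 0, 0, 13, 12, 16, 15)

v_17(a) = 3 ≥ 1, so the series converges in ℤ_17 to 1/(1 − a) = 1/(1 − (-353736)) = 1/353737. Expand this rational in ℤ_17: compute digits iteratively via d_i = x_i mod 17, x_{i+1} = (x_i − d_i)/17. The first 7 digits are (1, 0, 0, 13, 12, 16, 15).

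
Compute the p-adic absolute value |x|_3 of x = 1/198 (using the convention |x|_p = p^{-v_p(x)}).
|1/198|_3 = 9

Step 1 — compute v_3(x) by factoring powers of 3 out of the numerator and denominator: v_3(1/198) = -2. Step 2 — apply |x|_p = p^{-v_p(x)} = 3^{2} = 9.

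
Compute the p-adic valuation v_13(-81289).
v_13(-81289) = 3

v_13(n) is the largest exponent k such that 13^k divides n. Factor out: -81289 = -13^3 · 37. (Sign doesn't affect v_p.) So v_13(-81289) = 3.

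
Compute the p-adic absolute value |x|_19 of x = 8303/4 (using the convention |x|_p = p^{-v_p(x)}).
|8303/4|_19 = 1/361

Step 1 — compute v_19(x) by factoring powers of 19 out of the numerator and denominator: v_19(8303/4) = 2. Step 2 — apply |x|_p = p^{-v_p(x)} = 19^{-2} = 1/361.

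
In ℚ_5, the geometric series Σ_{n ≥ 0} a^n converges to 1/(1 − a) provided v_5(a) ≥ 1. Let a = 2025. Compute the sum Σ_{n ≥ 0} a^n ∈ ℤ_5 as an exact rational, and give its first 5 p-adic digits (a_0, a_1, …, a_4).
Σ a^n = 1/(1 − a) = -1/2024;  first 5 digits = (1, 0, 1, 1, 4)

v_5(a) = 2 ≥ 1, so the series converges in ℤ_5 to 1/(1 − a) = 1/(1 − 2025) = -1/2024. Expand this rational in ℤ_5: compute digits iteratively via d_i = x_i mod 5, x_{i+1} = (x_i − d_i)/5. The first 5 digits are (1, 0, 1, 1, 4).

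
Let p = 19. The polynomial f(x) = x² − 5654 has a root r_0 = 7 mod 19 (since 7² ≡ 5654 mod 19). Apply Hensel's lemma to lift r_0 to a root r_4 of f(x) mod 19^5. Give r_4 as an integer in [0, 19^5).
r_4 = 1490177 (mod 2476099)

Hensel's recurrence: r_{i+1} = r_i − f(r_i)·(f′(r_i))^{-1} mod 19^{i+2}, with f′(x) = 2x. Iterate:
  r_0 = 7 (mod 19)
  r_1 = 330 (mod 361)
  r_2 = 1774 (mod 6859)
  r_3 = 56646 (mod 130321)
  r_4 = 1490177 (mod 2476099)
Final: r_4 = 1490177, and one checks f(r_4) ≡ 0 mod 19^5.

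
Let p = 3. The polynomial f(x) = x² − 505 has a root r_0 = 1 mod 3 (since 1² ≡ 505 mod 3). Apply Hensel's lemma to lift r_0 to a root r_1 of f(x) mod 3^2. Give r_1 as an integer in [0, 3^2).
r_1 = 1 (mod 9)

Hensel's recurrence: r_{i+1} = r_i − f(r_i)·(f′(r_i))^{-1} mod 3^{i+2}, with f′(x) = 2x. Iterate:
  r_0 = 1 (mod 3)
  r_1 = 1 (mod 9)
Final: r_1 = 1, and one checks f(r_1) ≡ 0 mod 3^2.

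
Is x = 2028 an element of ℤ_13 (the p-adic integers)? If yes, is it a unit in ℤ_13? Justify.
x ∈ ℤ_13 but not a unit; v_13(x) = 2 > 0

ℤ_13 = {x ∈ ℚ_13 : v_13(x) ≥ 0} and ℤ_13^× = {x ∈ ℤ_13 : v_13(x) = 0}. Here v_13(2028) = v_13(num) − v_13(den) = 2; compare against these criteria.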